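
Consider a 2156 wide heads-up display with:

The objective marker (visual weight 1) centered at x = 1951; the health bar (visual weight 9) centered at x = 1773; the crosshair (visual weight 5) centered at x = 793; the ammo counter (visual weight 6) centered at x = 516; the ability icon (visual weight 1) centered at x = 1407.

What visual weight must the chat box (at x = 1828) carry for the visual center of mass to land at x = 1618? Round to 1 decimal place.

w ≈ 43.9

Existing Σw = 22 (1 + 9 + 5 + 6 + 1); existing moment 1·1951 + 9·1773 + 5·793 + 6·516 + 1·1407 = 26376.
For the centroid to hit 1618: (26376 + w·1828) / (22 + w) = 1618.
Solving: w = (1618·22 − 26376) / (1828 − 1618) = 9220 / 210 ≈ 43.90.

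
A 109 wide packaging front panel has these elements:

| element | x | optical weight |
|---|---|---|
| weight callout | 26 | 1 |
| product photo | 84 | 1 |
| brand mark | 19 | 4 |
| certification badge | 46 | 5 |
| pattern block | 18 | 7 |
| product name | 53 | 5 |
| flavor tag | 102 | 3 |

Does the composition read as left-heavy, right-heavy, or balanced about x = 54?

left-heavy

Σw = 1 + 1 + 4 + 5 + 7 + 5 + 3 = 26.
x: moment 1113 / weight 26 ≈ 42.81
42.8 lies left of the midline 54, so the layout is left-heavy.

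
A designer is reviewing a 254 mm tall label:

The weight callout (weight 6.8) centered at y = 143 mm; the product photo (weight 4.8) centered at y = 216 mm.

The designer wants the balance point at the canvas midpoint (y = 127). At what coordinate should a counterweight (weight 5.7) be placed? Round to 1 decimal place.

With the counterweight, Σw becomes 6.8 + 4.8 + 5.7 = 17.3.
y: need Σw·y = 17.3·127 = 2197.1. Existing = 6.8·143 + 4.8·216 = 2009.2. Remainder 187.9 / 5.7 ≈ 32.96.

y ≈ 33.0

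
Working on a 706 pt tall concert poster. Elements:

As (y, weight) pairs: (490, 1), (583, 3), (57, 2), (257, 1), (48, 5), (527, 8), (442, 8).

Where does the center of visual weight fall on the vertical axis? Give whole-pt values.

y ≈ 379

Total weight = 1 + 3 + 2 + 1 + 5 + 8 + 8 = 28.
y-moment: 1·490 + 3·583 + 2·57 + 1·257 + 5·48 + 8·527 + 8·442 = 10602; centroid 10602/28 ≈ 378.64.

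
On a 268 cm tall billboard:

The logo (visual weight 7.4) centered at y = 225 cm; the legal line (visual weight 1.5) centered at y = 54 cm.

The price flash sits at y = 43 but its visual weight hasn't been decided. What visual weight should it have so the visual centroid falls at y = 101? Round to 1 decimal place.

Fixed elements: Σw = 7.4 + 1.5 = 8.9, Σw·y = 7.4·225 + 1.5·54 = 1746.0.
Set Σw·y/Σw = 101: (1746.0 + 43w) = 101·(8.9 + w).
Solving: w = (101·8.9 − 1746.0) / (43 − 101) = -847.1 / -58 ≈ 14.61.

w ≈ 14.6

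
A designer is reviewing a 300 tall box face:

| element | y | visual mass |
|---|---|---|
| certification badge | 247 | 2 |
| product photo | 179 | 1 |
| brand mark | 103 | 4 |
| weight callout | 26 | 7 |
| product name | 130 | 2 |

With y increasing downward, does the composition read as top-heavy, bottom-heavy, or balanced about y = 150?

top-heavy

Total weight = 2 + 1 + 4 + 7 + 2 = 16.
y-moment: 2·247 + 1·179 + 4·103 + 7·26 + 2·130 = 1527; centroid 1527/16 ≈ 95.44.
95.4 lies above (smaller y than) the midline 150, so the layout is top-heavy.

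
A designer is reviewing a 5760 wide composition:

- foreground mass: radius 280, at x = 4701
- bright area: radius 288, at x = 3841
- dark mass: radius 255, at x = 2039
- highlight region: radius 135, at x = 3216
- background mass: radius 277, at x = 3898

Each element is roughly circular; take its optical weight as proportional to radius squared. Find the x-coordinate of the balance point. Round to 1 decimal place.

x ≈ 3664.3

Weights ∝ r²: foreground mass 280² = 78400, bright area 288² = 82944, dark mass 255² = 65025, highlight region 135² = 18225, background mass 277² = 76729; Σw = 321323.
Σw·x = 78400·4701 + 82944·3841 + 65025·2039 + 18225·3216 + 76729·3898 = 1177433521, so x̄ = 1177433521/321323 ≈ 3664.33.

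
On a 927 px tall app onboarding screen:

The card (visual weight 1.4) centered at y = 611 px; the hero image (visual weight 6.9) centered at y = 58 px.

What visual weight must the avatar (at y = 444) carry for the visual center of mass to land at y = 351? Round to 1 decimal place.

Known weights sum to 1.4 + 6.9 = 8.3; their moment is 1.4·611 + 6.9·58 = 1255.6.
For the centroid to hit 351: (1255.6 + w·444) / (8.3 + w) = 351.
Rearranging, w·(444 − 351) = 351·8.3 − 1255.6 = 1657.7, so w ≈ 1657.7/93 = 17.82.

w ≈ 17.8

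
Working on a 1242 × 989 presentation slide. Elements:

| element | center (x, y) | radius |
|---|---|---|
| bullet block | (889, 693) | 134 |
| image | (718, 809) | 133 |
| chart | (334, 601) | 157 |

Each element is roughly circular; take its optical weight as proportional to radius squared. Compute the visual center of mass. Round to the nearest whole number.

(612, 689)

Weights ∝ r²: bullet block 134² = 17956, image 133² = 17689, chart 157² = 24649; Σw = 60294.
x-moment: 17956·889 + 17689·718 + 24649·334 = 36896352; centroid 36896352/60294 ≈ 611.94.
y-moment: 17956·693 + 17689·809 + 24649·601 = 41567958; centroid 41567958/60294 ≈ 689.42.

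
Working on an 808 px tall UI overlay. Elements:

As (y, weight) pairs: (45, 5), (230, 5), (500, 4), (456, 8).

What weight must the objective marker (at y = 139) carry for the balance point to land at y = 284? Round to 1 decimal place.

w ≈ 5.3

Known weights sum to 5 + 5 + 4 + 8 = 22; their moment is 5·45 + 5·230 + 4·500 + 8·456 = 7023.
Balance at y = 284 requires (7023 + w·139) / (22 + w) = 284.
Rearranging, w·(139 − 284) = 284·22 − 7023 = -775, so w ≈ -775/-145 = 5.34.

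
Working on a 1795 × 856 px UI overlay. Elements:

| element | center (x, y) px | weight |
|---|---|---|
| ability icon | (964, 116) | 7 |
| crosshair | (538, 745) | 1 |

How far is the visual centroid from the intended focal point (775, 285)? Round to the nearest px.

Total weight = 7 + 1 = 8.
Σw·x = 7·964 + 1·538 = 7286, so x̄ = 7286/8 ≈ 910.75.
Σw·y = 7·116 + 1·745 = 1557, so ȳ = 1557/8 ≈ 194.62.
Offset from (775, 285): Δx ≈ 135.75, Δy ≈ -90.38; distance = √(Δx² + Δy²) ≈ 163.08.

≈ 163 px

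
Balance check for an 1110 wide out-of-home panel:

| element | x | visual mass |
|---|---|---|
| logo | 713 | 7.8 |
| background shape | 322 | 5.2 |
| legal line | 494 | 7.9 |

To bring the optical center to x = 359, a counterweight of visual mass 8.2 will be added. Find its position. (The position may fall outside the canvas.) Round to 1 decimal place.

x ≈ -84.3

New total weight: (7.8 + 5.2 + 7.9) + 8.2 = 29.1.
Along x: (11138.4 + 8.2·x) / 29.1 = 359 (existing moment 7.8·713 + 5.2·322 + 7.9·494 = 11138.4) ⇒ x = (10446.9 − 11138.4) / 8.2 ≈ -84.33.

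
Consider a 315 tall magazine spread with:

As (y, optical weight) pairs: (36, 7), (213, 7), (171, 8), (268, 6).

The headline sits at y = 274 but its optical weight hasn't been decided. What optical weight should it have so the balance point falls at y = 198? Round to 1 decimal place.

Fixed elements: Σw = 7 + 7 + 8 + 6 = 28, Σw·y = 7·36 + 7·213 + 8·171 + 6·268 = 4719.
Balance at y = 198 requires (4719 + w·274) / (28 + w) = 198.
Solving: w = (198·28 − 4719) / (274 − 198) = 825 / 76 ≈ 10.86.

w ≈ 10.9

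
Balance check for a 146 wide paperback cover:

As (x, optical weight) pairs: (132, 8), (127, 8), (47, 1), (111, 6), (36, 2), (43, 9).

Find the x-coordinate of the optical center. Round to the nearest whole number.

Σw = 8 + 8 + 1 + 6 + 2 + 9 = 34.
Σw·x = 3244; x̄ = 3244/34 ≈ 95.41.

x ≈ 95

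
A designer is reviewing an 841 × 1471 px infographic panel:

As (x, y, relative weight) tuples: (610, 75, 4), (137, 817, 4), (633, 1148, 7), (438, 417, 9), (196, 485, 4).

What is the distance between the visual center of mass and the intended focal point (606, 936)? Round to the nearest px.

Weights sum to 4 + 4 + 7 + 9 + 4 = 28.
x: (4·610 + 4·137 + 7·633 + 9·438 + 4·196) / 28 = 12145 / 28 ≈ 433.75
y: (4·75 + 4·817 + 7·1148 + 9·417 + 4·485) / 28 = 17297 / 28 ≈ 617.75
Relative to (606, 936): Δ = (-172.25, -318.25); |Δ| = √(-172.25² + -318.25²) ≈ 361.87.

≈ 362 px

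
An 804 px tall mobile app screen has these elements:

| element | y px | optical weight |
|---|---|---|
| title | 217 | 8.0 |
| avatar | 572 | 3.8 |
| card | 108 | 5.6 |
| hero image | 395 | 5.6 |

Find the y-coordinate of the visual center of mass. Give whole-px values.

Weights sum to 8.0 + 3.8 + 5.6 + 5.6 = 23.0.
y: (8.0·217 + 3.8·572 + 5.6·108 + 5.6·395) / 23.0 = 6726.4 / 23.0 ≈ 292.45

y ≈ 292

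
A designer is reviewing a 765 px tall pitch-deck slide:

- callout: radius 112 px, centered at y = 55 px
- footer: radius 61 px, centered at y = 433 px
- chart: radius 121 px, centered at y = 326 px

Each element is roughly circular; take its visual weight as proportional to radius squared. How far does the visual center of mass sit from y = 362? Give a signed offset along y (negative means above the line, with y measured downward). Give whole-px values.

≈ -133 px

Weights ∝ r²: callout 112² = 12544, footer 61² = 3721, chart 121² = 14641; Σw = 30906.
y-moment: 12544·55 + 3721·433 + 14641·326 = 7074079; centroid 7074079/30906 ≈ 228.89.
Against y = 362, that's 228.89 − 362 = -133.11.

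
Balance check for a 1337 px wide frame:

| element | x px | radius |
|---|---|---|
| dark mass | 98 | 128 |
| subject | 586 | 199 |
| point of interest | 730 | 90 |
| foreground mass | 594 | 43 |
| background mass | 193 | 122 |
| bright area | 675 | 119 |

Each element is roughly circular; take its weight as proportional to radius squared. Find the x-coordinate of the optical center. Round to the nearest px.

x ≈ 466

Weights ∝ r²: dark mass 128² = 16384, subject 199² = 39601, point of interest 90² = 8100, foreground mass 43² = 1849, background mass 122² = 14884, bright area 119² = 14161; Σw = 94979.
x: (16384·98 + 39601·586 + 8100·730 + 1849·594 + 14884·193 + 14161·675) / 94979 = 44254411 / 94979 ≈ 465.94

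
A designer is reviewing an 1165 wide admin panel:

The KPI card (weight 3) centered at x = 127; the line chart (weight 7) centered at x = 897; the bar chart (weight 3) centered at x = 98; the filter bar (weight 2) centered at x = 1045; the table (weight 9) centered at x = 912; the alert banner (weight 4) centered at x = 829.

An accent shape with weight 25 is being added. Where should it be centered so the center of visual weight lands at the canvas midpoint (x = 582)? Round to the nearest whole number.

New total weight: (3 + 7 + 3 + 2 + 9 + 4) + 25 = 53.
x: target moment 53×582 = 30846; current 3·127 + 7·897 + 3·98 + 2·1045 + 9·912 + 4·829 = 20568; the accent shape supplies 10278, so x = 10278/25 ≈ 411.12.

x ≈ 411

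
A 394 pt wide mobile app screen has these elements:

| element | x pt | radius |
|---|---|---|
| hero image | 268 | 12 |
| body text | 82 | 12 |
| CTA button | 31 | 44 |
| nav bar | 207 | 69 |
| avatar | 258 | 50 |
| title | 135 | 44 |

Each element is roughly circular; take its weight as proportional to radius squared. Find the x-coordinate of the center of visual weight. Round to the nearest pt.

x ≈ 175

r² weights: hero image 12² = 144, body text 12² = 144, CTA button 44² = 1936, nav bar 69² = 4761, avatar 50² = 2500, title 44² = 1936. Total = 11421.
x-moment: 144·268 + 144·82 + 1936·31 + 4761·207 + 2500·258 + 1936·135 = 2002303; centroid 2002303/11421 ≈ 175.32.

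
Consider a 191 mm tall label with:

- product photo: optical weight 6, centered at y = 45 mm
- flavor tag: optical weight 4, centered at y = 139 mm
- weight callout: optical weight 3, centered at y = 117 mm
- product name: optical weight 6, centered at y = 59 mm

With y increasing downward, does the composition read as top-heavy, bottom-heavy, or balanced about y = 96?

Weights sum to 6 + 4 + 3 + 6 = 19.
y: (6·45 + 4·139 + 3·117 + 6·59) / 19 = 1531 / 19 ≈ 80.58
Since 80.6 is above (smaller y than) 96, the composition reads top-heavy.

top-heavy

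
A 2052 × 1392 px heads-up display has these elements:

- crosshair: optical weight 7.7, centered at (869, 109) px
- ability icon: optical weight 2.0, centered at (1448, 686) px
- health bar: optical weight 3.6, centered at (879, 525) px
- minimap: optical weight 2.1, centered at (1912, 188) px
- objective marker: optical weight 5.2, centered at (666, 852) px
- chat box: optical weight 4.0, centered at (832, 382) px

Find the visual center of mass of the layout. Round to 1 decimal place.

Σw = 7.7 + 2.0 + 3.6 + 2.1 + 5.2 + 4.0 = 24.6.
Σw·x = 23558.1; x̄ = 23558.1/24.6 ≈ 957.65.
Σw·y = 10454.5; ȳ = 10454.5/24.6 ≈ 424.98.

(957.6, 425.0)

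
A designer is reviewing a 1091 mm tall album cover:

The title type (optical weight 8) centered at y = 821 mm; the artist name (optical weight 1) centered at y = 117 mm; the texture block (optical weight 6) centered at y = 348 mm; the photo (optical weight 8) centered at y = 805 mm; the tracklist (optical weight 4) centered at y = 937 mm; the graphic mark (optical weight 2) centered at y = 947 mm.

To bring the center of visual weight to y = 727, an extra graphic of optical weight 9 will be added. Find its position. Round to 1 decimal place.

y ≈ 752.3

With the extra graphic, Σw becomes 8 + 1 + 6 + 8 + 4 + 2 + 9 = 38.
y: target moment 38×727 = 27626; current 8·821 + 1·117 + 6·348 + 8·805 + 4·937 + 2·947 = 20855; the extra graphic supplies 6771, so y = 6771/9 ≈ 752.33.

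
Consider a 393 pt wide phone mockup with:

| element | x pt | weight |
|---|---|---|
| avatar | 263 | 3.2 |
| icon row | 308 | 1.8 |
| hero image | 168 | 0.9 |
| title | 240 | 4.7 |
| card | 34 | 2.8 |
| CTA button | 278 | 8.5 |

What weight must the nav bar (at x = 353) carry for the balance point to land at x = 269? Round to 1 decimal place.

w ≈ 9.0

Existing Σw = 21.9 (3.2 + 1.8 + 0.9 + 4.7 + 2.8 + 8.5); existing moment 3.2·263 + 1.8·308 + 0.9·168 + 4.7·240 + 2.8·34 + 8.5·278 = 5133.4.
Balance at x = 269 requires (5133.4 + w·353) / (21.9 + w) = 269.
So w = (269·21.9 − 5133.4)/(353 − 269) = 757.7/84 ≈ 9.02.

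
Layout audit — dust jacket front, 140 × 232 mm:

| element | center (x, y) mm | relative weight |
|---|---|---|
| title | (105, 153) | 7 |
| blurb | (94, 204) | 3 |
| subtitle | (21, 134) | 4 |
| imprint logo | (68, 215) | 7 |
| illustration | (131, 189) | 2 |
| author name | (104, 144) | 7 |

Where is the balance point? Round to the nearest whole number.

Weights sum to 7 + 3 + 4 + 7 + 2 + 7 = 30.
Σw·x = 2567; x̄ = 2567/30 ≈ 85.57.
Σw·y = 5110; ȳ = 5110/30 ≈ 170.33.

(86, 170)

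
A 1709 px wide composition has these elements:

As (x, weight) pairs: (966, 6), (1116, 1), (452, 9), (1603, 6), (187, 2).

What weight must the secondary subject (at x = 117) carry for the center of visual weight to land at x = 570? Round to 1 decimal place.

w ≈ 16.1

Fixed elements: Σw = 6 + 1 + 9 + 6 + 2 = 24, Σw·x = 6·966 + 1·1116 + 9·452 + 6·1603 + 2·187 = 20972.
For the centroid to hit 570: (20972 + w·117) / (24 + w) = 570.
Rearranging, w·(117 − 570) = 570·24 − 20972 = -7292, so w ≈ -7292/-453 = 16.10.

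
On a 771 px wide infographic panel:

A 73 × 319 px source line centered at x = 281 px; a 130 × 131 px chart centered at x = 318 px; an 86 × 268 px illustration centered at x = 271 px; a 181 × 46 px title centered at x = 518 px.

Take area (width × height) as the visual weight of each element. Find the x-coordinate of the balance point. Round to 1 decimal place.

Areas → weights: source line 73·319 = 23287, chart 130·131 = 17030, illustration 86·268 = 23048, title 181·46 = 8326; Σw = 71691.
Σw·x = 23287·281 + 17030·318 + 23048·271 + 8326·518 = 22518063, so x̄ = 22518063/71691 ≈ 314.10.

x ≈ 314.1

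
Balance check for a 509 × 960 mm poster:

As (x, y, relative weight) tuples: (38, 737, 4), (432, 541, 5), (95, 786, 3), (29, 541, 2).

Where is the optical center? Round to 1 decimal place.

Total weight = 4 + 5 + 3 + 2 = 14.
x: (4·38 + 5·432 + 3·95 + 2·29) / 14 = 2655 / 14 ≈ 189.64
y: (4·737 + 5·541 + 3·786 + 2·541) / 14 = 9093 / 14 ≈ 649.50

(189.6, 649.5)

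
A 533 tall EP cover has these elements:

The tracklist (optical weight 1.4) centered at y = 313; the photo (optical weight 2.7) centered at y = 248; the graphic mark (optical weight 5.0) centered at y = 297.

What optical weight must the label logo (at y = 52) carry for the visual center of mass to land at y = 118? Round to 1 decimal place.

Existing Σw = 9.1 (1.4 + 2.7 + 5.0); existing moment 1.4·313 + 2.7·248 + 5.0·297 = 2592.8.
For the centroid to hit 118: (2592.8 + w·52) / (9.1 + w) = 118.
Solving: w = (118·9.1 − 2592.8) / (52 − 118) = -1519.0 / -66 ≈ 23.02.

w ≈ 23.0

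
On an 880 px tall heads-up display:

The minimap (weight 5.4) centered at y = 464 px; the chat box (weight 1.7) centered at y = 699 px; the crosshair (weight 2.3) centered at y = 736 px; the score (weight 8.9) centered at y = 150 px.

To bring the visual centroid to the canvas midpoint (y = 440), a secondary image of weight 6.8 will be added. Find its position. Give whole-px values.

After adding the secondary image, total weight = 5.4 + 1.7 + 2.3 + 8.9 + 6.8 = 25.1.
y: need Σw·y = 25.1·440 = 11044.0. Existing = 5.4·464 + 1.7·699 + 2.3·736 + 8.9·150 = 6721.7. Remainder 4322.3 / 6.8 ≈ 635.63.

y ≈ 636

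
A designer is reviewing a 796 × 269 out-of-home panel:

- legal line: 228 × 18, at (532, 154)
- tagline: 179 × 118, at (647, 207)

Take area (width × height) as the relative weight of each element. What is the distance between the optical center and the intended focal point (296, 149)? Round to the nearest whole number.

≈ 336

Areas: legal line 228·18 = 4104, tagline 179·118 = 21122. Total weight = 25226.
x-moment: 4104·532 + 21122·647 = 15849262; centroid 15849262/25226 ≈ 628.29.
y-moment: 4104·154 + 21122·207 = 5004270; centroid 5004270/25226 ≈ 198.38.
From (296, 149): dx = 332.29, dy = 49.38, so the distance is √(dx²+dy²) ≈ 335.94.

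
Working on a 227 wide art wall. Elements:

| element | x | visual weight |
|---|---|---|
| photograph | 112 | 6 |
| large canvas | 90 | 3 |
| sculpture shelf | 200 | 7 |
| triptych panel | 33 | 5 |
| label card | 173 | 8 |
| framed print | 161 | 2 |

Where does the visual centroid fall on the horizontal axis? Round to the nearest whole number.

Total weight = 6 + 3 + 7 + 5 + 8 + 2 = 31.
x: moment 4213 / weight 31 ≈ 135.90

x ≈ 136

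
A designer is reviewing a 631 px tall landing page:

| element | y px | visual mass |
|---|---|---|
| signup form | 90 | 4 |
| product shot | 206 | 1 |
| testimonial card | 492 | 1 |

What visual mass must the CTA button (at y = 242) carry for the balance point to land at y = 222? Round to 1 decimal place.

Known weights sum to 4 + 1 + 1 = 6; their moment is 4·90 + 1·206 + 1·492 = 1058.
For the centroid to hit 222: (1058 + w·242) / (6 + w) = 222.
Solving: w = (222·6 − 1058) / (242 − 222) = 274 / 20 ≈ 13.70.

w ≈ 13.7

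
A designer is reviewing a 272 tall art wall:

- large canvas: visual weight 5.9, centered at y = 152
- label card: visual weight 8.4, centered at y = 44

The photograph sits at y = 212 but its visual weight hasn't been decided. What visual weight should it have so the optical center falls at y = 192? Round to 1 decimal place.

Fixed elements: Σw = 5.9 + 8.4 = 14.3, Σw·y = 5.9·152 + 8.4·44 = 1266.4.
Balance at y = 192 requires (1266.4 + w·212) / (14.3 + w) = 192.
Rearranging, w·(212 − 192) = 192·14.3 − 1266.4 = 1479.2, so w ≈ 1479.2/20 = 73.96.

w ≈ 74.0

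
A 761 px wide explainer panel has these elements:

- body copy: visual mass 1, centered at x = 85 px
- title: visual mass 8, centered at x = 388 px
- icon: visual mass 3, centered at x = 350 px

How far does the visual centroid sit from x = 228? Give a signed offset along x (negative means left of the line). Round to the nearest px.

Total weight = 1 + 8 + 3 = 12.
x-moment: 1·85 + 8·388 + 3·350 = 4239; centroid 4239/12 ≈ 353.25.
Difference: 353.25 − 228 ≈ 125.25.

≈ 125 px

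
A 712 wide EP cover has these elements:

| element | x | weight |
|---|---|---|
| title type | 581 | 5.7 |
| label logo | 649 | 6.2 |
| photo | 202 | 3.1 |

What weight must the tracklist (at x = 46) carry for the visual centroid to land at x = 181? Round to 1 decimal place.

Fixed elements: Σw = 5.7 + 6.2 + 3.1 = 15.0, Σw·x = 5.7·581 + 6.2·649 + 3.1·202 = 7961.7.
Set Σw·x/Σw = 181: (7961.7 + 46w) = 181·(15.0 + w).
Rearranging, w·(46 − 181) = 181·15.0 − 7961.7 = -5246.7, so w ≈ -5246.7/-135 = 38.86.

w ≈ 38.9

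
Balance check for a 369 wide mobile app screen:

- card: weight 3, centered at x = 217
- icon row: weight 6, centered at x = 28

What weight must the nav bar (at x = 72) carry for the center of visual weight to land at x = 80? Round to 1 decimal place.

w ≈ 12.4

Fixed elements: Σw = 3 + 6 = 9, Σw·x = 3·217 + 6·28 = 819.
Balance at x = 80 requires (819 + w·72) / (9 + w) = 80.
So w = (80·9 − 819)/(72 − 80) = -99/-8 ≈ 12.38.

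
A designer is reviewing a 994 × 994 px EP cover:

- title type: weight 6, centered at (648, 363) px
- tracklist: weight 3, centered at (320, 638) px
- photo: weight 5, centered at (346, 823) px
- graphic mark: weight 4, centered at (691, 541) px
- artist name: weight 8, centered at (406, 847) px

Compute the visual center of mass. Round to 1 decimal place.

Total weight = 6 + 3 + 5 + 4 + 8 = 26.
Σw·x = 6·648 + 3·320 + 5·346 + 4·691 + 8·406 = 12590, so x̄ = 12590/26 ≈ 484.23.
Σw·y = 6·363 + 3·638 + 5·823 + 4·541 + 8·847 = 17147, so ȳ = 17147/26 ≈ 659.50.

(484.2, 659.5)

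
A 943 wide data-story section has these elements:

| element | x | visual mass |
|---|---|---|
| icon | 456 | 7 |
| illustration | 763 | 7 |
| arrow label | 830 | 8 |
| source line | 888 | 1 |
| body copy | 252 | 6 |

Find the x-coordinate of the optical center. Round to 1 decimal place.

Weights sum to 7 + 7 + 8 + 1 + 6 = 29.
Σw·x = 7·456 + 7·763 + 8·830 + 1·888 + 6·252 = 17573, so x̄ = 17573/29 ≈ 605.97.

x ≈ 606.0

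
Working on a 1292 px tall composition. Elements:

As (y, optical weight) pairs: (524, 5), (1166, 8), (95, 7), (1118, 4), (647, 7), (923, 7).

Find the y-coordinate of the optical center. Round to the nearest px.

Σw = 5 + 8 + 7 + 4 + 7 + 7 = 38.
Σw·y = 28075; ȳ = 28075/38 ≈ 738.82.

y ≈ 739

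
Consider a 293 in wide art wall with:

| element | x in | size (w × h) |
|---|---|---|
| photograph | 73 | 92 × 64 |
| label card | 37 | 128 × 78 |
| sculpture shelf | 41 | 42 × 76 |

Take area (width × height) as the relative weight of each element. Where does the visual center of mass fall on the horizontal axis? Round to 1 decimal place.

x ≈ 48.8

Areas: photograph 92·64 = 5888, label card 128·78 = 9984, sculpture shelf 42·76 = 3192. Total weight = 19064.
Σw·x = 5888·73 + 9984·37 + 3192·41 = 930104, so x̄ = 930104/19064 ≈ 48.79.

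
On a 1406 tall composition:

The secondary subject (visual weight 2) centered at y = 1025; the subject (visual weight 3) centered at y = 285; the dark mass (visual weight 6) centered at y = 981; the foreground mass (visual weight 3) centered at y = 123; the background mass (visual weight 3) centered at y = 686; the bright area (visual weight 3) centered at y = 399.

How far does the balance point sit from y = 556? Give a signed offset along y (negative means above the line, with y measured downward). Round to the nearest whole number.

≈ 65

Σw = 2 + 3 + 6 + 3 + 3 + 3 = 20.
Σw·y = 12415; ȳ = 12415/20 ≈ 620.75.
Against y = 556, that's 620.75 − 556 = 64.75.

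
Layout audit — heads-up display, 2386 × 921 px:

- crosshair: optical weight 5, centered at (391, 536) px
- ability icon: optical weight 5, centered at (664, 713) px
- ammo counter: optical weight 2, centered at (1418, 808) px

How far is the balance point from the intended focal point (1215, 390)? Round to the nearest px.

≈ 601 px

Σw = 5 + 5 + 2 = 12.
Σw·x = 5·391 + 5·664 + 2·1418 = 8111, so x̄ = 8111/12 ≈ 675.92.
Σw·y = 5·536 + 5·713 + 2·808 = 7861, so ȳ = 7861/12 ≈ 655.08.
Offset from (1215, 390): Δx ≈ -539.08, Δy ≈ 265.08; distance = √(Δx² + Δy²) ≈ 600.73.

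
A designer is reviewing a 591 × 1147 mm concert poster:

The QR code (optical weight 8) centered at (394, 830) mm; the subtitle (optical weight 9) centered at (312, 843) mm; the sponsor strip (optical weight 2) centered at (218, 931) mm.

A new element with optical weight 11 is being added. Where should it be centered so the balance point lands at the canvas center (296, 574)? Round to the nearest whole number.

(226, 103)

After adding the new element, total weight = 8 + 9 + 2 + 11 = 30.
Along x: (6396 + 11·x) / 30 = 296 (existing moment 8·394 + 9·312 + 2·218 = 6396) ⇒ x = (8880 − 6396) / 11 ≈ 225.82.
Along y: (16089 + 11·y) / 30 = 574 (existing moment 8·830 + 9·843 + 2·931 = 16089) ⇒ y = (17220 − 16089) / 11 ≈ 102.82.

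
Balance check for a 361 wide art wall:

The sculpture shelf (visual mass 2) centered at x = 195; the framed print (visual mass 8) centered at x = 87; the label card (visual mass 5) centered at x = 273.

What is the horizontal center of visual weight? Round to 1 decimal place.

x ≈ 163.4

Total weight = 2 + 8 + 5 = 15.
Σw·x = 2·195 + 8·87 + 5·273 = 2451, so x̄ = 2451/15 ≈ 163.40.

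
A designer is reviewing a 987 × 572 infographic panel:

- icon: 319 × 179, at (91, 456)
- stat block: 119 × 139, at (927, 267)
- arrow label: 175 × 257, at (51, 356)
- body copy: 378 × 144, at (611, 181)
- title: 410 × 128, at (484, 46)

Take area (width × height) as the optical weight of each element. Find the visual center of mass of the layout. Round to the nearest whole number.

(361, 260)

Areas: icon 319·179 = 57101, stat block 119·139 = 16541, arrow label 175·257 = 44975, body copy 378·144 = 54432, title 410·128 = 52480. Total weight = 225529.
Σw·x = 57101·91 + 16541·927 + 44975·51 + 54432·611 + 52480·484 = 81481695, so x̄ = 81481695/225529 ≈ 361.29.
Σw·y = 57101·456 + 16541·267 + 44975·356 + 54432·181 + 52480·46 = 58731875, so ȳ = 58731875/225529 ≈ 260.42.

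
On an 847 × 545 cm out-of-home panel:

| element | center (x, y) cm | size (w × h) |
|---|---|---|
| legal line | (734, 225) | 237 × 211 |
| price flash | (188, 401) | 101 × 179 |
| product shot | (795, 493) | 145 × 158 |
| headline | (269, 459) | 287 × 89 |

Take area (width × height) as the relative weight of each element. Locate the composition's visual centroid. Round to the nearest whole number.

Areas → weights: legal line 237·211 = 50007, price flash 101·179 = 18079, product shot 145·158 = 22910, headline 287·89 = 25543; Σw = 116539.
x-moment: 50007·734 + 18079·188 + 22910·795 + 25543·269 = 65188507; centroid 65188507/116539 ≈ 559.37.
y-moment: 50007·225 + 18079·401 + 22910·493 + 25543·459 = 41520121; centroid 41520121/116539 ≈ 356.28.

(559, 356)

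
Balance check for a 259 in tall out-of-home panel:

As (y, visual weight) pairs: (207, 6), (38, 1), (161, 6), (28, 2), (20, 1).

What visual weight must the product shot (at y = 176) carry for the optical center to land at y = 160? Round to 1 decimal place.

w ≈ 14.9

Known weights sum to 6 + 1 + 6 + 2 + 1 = 16; their moment is 6·207 + 1·38 + 6·161 + 2·28 + 1·20 = 2322.
For the centroid to hit 160: (2322 + w·176) / (16 + w) = 160.
Rearranging, w·(176 − 160) = 160·16 − 2322 = 238, so w ≈ 238/16 = 14.88.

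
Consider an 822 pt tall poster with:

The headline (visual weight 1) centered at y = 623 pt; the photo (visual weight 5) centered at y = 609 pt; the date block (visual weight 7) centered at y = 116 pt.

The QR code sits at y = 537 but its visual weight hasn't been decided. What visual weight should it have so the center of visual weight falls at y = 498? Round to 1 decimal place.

Existing Σw = 13 (1 + 5 + 7); existing moment 1·623 + 5·609 + 7·116 = 4480.
For the centroid to hit 498: (4480 + w·537) / (13 + w) = 498.
Solving: w = (498·13 − 4480) / (537 − 498) = 1994 / 39 ≈ 51.13.

w ≈ 51.1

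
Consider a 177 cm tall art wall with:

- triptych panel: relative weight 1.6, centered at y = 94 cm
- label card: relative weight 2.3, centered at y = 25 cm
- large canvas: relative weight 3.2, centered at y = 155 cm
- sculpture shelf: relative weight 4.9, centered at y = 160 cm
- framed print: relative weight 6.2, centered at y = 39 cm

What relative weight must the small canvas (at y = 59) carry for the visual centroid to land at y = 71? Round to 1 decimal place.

Existing Σw = 18.2 (1.6 + 2.3 + 3.2 + 4.9 + 6.2); existing moment 1.6·94 + 2.3·25 + 3.2·155 + 4.9·160 + 6.2·39 = 1729.7.
Set Σw·y/Σw = 71: (1729.7 + 59w) = 71·(18.2 + w).
So w = (71·18.2 − 1729.7)/(59 − 71) = -437.5/-12 ≈ 36.46.

w ≈ 36.5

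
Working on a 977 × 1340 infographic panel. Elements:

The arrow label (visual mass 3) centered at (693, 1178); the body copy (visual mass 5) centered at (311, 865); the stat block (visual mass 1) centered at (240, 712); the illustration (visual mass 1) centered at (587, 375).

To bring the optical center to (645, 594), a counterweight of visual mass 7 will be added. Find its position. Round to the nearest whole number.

New total weight: (3 + 5 + 1 + 1) + 7 = 17.
x: need Σw·x = 17·645 = 10965. Existing = 3·693 + 5·311 + 1·240 + 1·587 = 4461. Remainder 6504 / 7 ≈ 929.14.
y: need Σw·y = 17·594 = 10098. Existing = 3·1178 + 5·865 + 1·712 + 1·375 = 8946. Remainder 1152 / 7 ≈ 164.57.

(929, 165)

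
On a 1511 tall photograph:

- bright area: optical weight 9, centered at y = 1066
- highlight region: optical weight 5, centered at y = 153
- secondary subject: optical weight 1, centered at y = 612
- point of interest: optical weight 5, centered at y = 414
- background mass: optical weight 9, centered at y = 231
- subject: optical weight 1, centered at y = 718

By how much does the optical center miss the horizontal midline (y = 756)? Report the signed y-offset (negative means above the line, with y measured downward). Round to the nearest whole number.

Weights sum to 9 + 5 + 1 + 5 + 9 + 1 = 30.
y: moment 15838 / weight 30 ≈ 527.93
Difference: 527.93 − 756 ≈ -228.07.

≈ -228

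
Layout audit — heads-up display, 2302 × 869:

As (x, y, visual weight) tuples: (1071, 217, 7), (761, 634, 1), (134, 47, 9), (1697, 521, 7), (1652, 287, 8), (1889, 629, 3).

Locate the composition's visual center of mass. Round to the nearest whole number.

Total weight = 7 + 1 + 9 + 7 + 8 + 3 = 35.
x: (7·1071 + 1·761 + 9·134 + 7·1697 + 8·1652 + 3·1889) / 35 = 40226 / 35 ≈ 1149.31
y: (7·217 + 1·634 + 9·47 + 7·521 + 8·287 + 3·629) / 35 = 10406 / 35 ≈ 297.31

(1149, 297)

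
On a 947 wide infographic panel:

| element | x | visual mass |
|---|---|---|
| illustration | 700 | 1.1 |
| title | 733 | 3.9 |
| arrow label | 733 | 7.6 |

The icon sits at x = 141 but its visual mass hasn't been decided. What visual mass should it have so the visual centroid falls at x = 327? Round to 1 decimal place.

w ≈ 27.3

Existing Σw = 12.6 (1.1 + 3.9 + 7.6); existing moment 1.1·700 + 3.9·733 + 7.6·733 = 9199.5.
Balance at x = 327 requires (9199.5 + w·141) / (12.6 + w) = 327.
Rearranging, w·(141 − 327) = 327·12.6 − 9199.5 = -5079.3, so w ≈ -5079.3/-186 = 27.31.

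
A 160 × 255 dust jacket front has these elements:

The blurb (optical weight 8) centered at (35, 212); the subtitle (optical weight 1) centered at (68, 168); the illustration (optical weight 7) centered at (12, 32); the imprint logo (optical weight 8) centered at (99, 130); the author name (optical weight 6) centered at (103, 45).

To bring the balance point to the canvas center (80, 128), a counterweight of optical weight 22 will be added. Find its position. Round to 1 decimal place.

New total weight: (8 + 1 + 7 + 8 + 6) + 22 = 52.
Along x: (1842 + 22·x) / 52 = 80 (existing moment 8·35 + 1·68 + 7·12 + 8·99 + 6·103 = 1842) ⇒ x = (4160 − 1842) / 22 ≈ 105.36.
Along y: (3398 + 22·y) / 52 = 128 (existing moment 8·212 + 1·168 + 7·32 + 8·130 + 6·45 = 3398) ⇒ y = (6656 − 3398) / 22 ≈ 148.09.

(105.4, 148.1)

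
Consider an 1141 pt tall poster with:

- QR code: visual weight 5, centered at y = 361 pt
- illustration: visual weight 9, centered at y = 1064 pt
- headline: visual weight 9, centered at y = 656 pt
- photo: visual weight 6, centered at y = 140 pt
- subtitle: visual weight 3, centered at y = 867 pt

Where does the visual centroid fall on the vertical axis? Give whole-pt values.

Weights sum to 5 + 9 + 9 + 6 + 3 = 32.
y-moment: 5·361 + 9·1064 + 9·656 + 6·140 + 3·867 = 20726; centroid 20726/32 ≈ 647.69.

y ≈ 648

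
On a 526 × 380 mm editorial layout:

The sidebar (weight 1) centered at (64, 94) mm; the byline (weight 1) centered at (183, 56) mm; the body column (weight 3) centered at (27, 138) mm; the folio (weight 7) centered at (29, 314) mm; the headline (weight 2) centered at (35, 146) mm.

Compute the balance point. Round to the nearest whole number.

(43, 218)

Σw = 1 + 1 + 3 + 7 + 2 = 14.
x: (1·64 + 1·183 + 3·27 + 7·29 + 2·35) / 14 = 601 / 14 ≈ 42.93
y: (1·94 + 1·56 + 3·138 + 7·314 + 2·146) / 14 = 3054 / 14 ≈ 218.14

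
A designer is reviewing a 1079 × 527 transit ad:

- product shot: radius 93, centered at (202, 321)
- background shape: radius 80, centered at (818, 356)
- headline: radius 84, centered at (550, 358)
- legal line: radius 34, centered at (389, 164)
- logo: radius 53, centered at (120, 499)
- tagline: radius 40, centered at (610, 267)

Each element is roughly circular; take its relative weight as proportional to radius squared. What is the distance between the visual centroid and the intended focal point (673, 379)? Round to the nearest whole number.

r² weights: product shot 93² = 8649, background shape 80² = 6400, headline 84² = 7056, legal line 34² = 1156, logo 53² = 2809, tagline 40² = 1600. Total = 27670.
Σw·x = 8649·202 + 6400·818 + 7056·550 + 1156·389 + 2809·120 + 1600·610 = 12625862, so x̄ = 12625862/27670 ≈ 456.30.
Σw·y = 8649·321 + 6400·356 + 7056·358 + 1156·164 + 2809·499 + 1600·267 = 9599252, so ȳ = 9599252/27670 ≈ 346.92.
From (673, 379): dx = -216.70, dy = -32.08, so the distance is √(dx²+dy²) ≈ 219.06.

≈ 219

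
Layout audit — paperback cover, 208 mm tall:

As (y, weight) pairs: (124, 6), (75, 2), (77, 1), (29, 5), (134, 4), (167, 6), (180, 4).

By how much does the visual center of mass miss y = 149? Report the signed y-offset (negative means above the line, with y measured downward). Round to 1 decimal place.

Σw = 6 + 2 + 1 + 5 + 4 + 6 + 4 = 28.
y: moment 3374 / weight 28 ≈ 120.50
Difference: 120.50 − 149 ≈ -28.50.

≈ -28.5 mm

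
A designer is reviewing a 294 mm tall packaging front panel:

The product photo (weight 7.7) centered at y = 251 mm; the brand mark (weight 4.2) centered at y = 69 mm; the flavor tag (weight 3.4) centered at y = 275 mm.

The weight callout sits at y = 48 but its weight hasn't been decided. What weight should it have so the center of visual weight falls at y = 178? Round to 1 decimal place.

w ≈ 3.3

Existing Σw = 15.3 (7.7 + 4.2 + 3.4); existing moment 7.7·251 + 4.2·69 + 3.4·275 = 3157.5.
Balance at y = 178 requires (3157.5 + w·48) / (15.3 + w) = 178.
So w = (178·15.3 − 3157.5)/(48 − 178) = -434.1/-130 ≈ 3.34.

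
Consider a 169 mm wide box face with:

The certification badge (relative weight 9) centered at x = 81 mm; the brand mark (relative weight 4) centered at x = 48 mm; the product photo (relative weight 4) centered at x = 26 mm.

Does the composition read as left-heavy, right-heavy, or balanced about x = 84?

left-heavy

Total weight = 9 + 4 + 4 = 17.
Σw·x = 9·81 + 4·48 + 4·26 = 1025, so x̄ = 1025/17 ≈ 60.29.
Since 60.3 is left of 84, the composition reads left-heavy.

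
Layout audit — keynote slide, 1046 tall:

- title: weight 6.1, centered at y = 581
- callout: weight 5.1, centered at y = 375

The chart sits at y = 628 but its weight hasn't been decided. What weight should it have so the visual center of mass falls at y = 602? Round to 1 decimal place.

Known weights sum to 6.1 + 5.1 = 11.2; their moment is 6.1·581 + 5.1·375 = 5456.6.
Set Σw·y/Σw = 602: (5456.6 + 628w) = 602·(11.2 + w).
Solving: w = (602·11.2 − 5456.6) / (628 − 602) = 1285.8 / 26 ≈ 49.45.

w ≈ 49.5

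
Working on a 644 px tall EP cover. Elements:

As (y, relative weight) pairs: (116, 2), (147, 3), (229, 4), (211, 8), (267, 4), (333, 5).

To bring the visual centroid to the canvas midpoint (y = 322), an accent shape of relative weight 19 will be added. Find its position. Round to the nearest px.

y ≈ 446

New total weight: (2 + 3 + 4 + 8 + 4 + 5) + 19 = 45.
y: need Σw·y = 45·322 = 14490. Existing = 2·116 + 3·147 + 4·229 + 8·211 + 4·267 + 5·333 = 6010. Remainder 8480 / 19 ≈ 446.32.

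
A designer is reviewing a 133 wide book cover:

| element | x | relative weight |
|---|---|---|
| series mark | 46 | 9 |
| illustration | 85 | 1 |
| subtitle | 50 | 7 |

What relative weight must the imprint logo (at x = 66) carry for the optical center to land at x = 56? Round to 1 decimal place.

Existing Σw = 17 (9 + 1 + 7); existing moment 9·46 + 1·85 + 7·50 = 849.
Balance at x = 56 requires (849 + w·66) / (17 + w) = 56.
So w = (56·17 − 849)/(66 − 56) = 103/10 ≈ 10.30.

w ≈ 10.3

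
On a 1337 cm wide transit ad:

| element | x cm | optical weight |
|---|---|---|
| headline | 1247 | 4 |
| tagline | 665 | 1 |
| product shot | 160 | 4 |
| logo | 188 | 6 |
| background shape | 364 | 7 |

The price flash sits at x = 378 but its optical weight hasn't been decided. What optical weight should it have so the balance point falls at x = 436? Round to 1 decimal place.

w ≈ 6.5

Fixed elements: Σw = 4 + 1 + 4 + 6 + 7 = 22, Σw·x = 4·1247 + 1·665 + 4·160 + 6·188 + 7·364 = 9969.
Set Σw·x/Σw = 436: (9969 + 378w) = 436·(22 + w).
Solving: w = (436·22 − 9969) / (378 − 436) = -377 / -58 ≈ 6.50.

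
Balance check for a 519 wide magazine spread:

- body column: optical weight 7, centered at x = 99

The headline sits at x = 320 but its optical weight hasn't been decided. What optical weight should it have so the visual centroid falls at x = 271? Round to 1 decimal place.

Known: weight 7 with moment 7·99 = 693.
For the centroid to hit 271: (693 + w·320) / (7 + w) = 271.
Solving: w = (271·7 − 693) / (320 − 271) = 1204 / 49 ≈ 24.57.

w ≈ 24.6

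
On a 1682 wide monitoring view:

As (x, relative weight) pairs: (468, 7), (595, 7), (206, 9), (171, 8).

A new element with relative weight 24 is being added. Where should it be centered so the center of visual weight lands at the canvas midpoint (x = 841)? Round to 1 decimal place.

With the new element, Σw becomes 7 + 7 + 9 + 8 + 24 = 55.
x: target moment 55×841 = 46255; current 7·468 + 7·595 + 9·206 + 8·171 = 10663; the new element supplies 35592, so x = 35592/24 ≈ 1483.00.

x ≈ 1483.0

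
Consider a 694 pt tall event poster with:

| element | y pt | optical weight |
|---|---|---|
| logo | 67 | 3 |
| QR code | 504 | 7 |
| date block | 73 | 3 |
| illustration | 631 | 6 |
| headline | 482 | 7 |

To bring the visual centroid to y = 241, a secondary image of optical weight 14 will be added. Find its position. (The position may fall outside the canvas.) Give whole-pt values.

y ≈ -105

After adding the secondary image, total weight = 3 + 7 + 3 + 6 + 7 + 14 = 40.
y: target moment 40×241 = 9640; current 3·67 + 7·504 + 3·73 + 6·631 + 7·482 = 11108; the secondary image supplies -1468, so y = -1468/14 ≈ -104.86.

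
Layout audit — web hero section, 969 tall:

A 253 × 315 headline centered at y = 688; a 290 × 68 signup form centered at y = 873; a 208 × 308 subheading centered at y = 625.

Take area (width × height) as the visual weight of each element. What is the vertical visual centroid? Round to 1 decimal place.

Areas: headline 253·315 = 79695, signup form 290·68 = 19720, subheading 208·308 = 64064. Total weight = 163479.
y-moment: 79695·688 + 19720·873 + 64064·625 = 112085720; centroid 112085720/163479 ≈ 685.63.

y ≈ 685.6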